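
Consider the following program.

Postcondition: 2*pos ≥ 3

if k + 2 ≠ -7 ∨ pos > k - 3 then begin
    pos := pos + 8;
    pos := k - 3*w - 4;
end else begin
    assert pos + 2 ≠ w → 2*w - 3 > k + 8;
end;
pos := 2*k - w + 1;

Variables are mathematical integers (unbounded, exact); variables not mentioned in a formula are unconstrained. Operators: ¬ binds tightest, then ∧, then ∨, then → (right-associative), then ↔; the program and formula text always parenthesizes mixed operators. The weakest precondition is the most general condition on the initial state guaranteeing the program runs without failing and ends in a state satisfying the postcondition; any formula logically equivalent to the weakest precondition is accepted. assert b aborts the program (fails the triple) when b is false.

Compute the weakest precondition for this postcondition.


Working backward. After the program, 2*pos ≥ 3 must hold.
Before pos := 2*k - w + 1: 4*k ≥ 2*w + 1
Then branch requires 4*k ≥ 2*w + 1; else branch requires (pos ≠ w - 2 → 2*w > k + 11) ∧ 4*k ≥ 2*w + 1.
Before the if: ((k ≠ -9 ∨ pos > k - 3) → 4*k ≥ 2*w + 1) ∧ ((¬(k ≠ -9 ∨ pos > k - 3)) → ((pos ≠ w - 2 → 2*w > k + 11) ∧ 4*k ≥ 2*w + 1))
Answer: WP = ((k ≠ -9 ∨ pos > k - 3) → 4*k ≥ 2*w + 1) ∧ ((¬(k ≠ -9 ∨ pos > k - 3)) → ((pos ≠ w - 2 → 2*w > k + 11) ∧ 4*k ≥ 2*w + 1))


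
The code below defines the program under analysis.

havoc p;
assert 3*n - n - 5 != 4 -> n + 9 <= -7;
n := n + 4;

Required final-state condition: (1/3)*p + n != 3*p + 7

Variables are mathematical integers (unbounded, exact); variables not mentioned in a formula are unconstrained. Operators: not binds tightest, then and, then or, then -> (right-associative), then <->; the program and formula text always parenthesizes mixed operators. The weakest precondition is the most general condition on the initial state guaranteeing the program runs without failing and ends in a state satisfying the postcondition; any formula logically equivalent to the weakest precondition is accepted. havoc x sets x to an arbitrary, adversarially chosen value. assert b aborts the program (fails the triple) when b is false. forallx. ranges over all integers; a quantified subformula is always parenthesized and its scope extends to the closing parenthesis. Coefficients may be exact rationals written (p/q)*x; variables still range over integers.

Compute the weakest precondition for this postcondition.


Working backward. After the program, the postcondition (1/3)*p + n != 3*p + 7 must hold; in canonical form it is n != (8/3)*p + 7.
Before n := n + 4: n != (8/3)*p + 3
Before assert 3*n - n - 5 != 4 -> n + 9 <= -7: (2*n != 9 -> n <= -16) and n != (8/3)*p + 3
Before havoc p: forall p_1. ((2*n != 9 -> n <= -16) and n != (8/3)*p_1 + 3)
Answer: WP = forall p_1. ((2*n != 9 -> n <= -16) and n != (8/3)*p_1 + 3)


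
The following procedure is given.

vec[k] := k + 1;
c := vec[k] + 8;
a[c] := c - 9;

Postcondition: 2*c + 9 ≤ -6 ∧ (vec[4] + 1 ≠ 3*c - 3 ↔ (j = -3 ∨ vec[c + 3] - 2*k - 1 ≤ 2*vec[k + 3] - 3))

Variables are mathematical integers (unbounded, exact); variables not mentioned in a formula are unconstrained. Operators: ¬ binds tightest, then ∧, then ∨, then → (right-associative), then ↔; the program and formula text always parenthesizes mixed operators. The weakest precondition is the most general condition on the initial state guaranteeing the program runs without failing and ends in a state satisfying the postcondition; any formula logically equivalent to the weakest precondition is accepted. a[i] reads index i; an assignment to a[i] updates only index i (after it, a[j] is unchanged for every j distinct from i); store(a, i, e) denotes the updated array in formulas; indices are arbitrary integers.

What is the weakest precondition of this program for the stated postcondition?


Working backward. After the program, the postcondition 2*c + 9 ≤ -6 ∧ (vec[4] + 1 ≠ 3*c - 3 ↔ (j = -3 ∨ vec[c + 3] - 2*k - 1 ≤ 2*vec[k + 3] - 3)) must hold; in canonical form it is 2*c ≤ -15 ∧ (vec[4] ≠ 3*c - 4 ↔ (j = -3 ∨ vec[c + 3] ≤ 2*vec[k + 3] + 2*k - 2)).
Before a[c] := c - 9: 2*c ≤ -15 ∧ (vec[4] ≠ 3*c - 4 ↔ (j = -3 ∨ vec[c + 3] ≤ 2*vec[k + 3] + 2*k - 2))
Before c := vec[k] + 8: 2*vec[k] ≤ -31 ∧ (vec[4] ≠ 3*vec[k] + 20 ↔ (j = -3 ∨ vec[vec[k] + 11] ≤ 2*vec[k + 3] + 2*k - 2))
Before vec[k] := k + 1: 2*store(vec, k, k + 1)[k] ≤ -31 ∧ (store(vec, k, k + 1)[4] ≠ 3*store(vec, k, k + 1)[k] + 20 ↔ (j = -3 ∨ store(vec, k, k + 1)[store(vec, k, k + 1)[k] + 11] ≤ 2*store(vec, k, k + 1)[k + 3] + 2*k - 2))
Answer: WP = 2*store(vec, k, k + 1)[k] ≤ -31 ∧ (store(vec, k, k + 1)[4] ≠ 3*store(vec, k, k + 1)[k] + 20 ↔ (j = -3 ∨ store(vec, k, k + 1)[store(vec, k, k + 1)[k] + 11] ≤ 2*store(vec, k, k + 1)[k + 3] + 2*k - 2))


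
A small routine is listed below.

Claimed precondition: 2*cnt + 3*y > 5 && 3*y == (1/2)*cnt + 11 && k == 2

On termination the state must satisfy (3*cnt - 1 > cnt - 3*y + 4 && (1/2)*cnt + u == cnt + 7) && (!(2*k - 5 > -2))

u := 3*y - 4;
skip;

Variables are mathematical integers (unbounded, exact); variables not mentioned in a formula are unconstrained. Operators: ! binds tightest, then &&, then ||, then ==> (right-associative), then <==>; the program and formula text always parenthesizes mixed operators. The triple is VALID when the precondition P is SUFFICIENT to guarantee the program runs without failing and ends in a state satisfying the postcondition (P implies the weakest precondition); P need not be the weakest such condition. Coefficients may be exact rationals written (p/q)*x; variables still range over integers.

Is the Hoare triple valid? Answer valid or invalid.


Working backward. After the program, the postcondition (3*cnt - 1 > cnt - 3*y + 4 && (1/2)*cnt + u == cnt + 7) && (!(2*k - 5 > -2)) must hold; in canonical form it is 2*cnt + 3*y > 5 && u == (1/2)*cnt + 7 && (!(2*k > 3)).
Before skip: 2*cnt + 3*y > 5 && u == (1/2)*cnt + 7 && (!(2*k > 3))
Before u := 3*y - 4: 2*cnt + 3*y > 5 && 3*y == (1/2)*cnt + 11 && (!(2*k > 3))
The weakest precondition is 2*cnt + 3*y > 5 && 3*y == (1/2)*cnt + 11 && (!(2*k > 3)).
Check whether 2*cnt + 3*y > 5 && 3*y == (1/2)*cnt + 11 && k == 2 implies it.
Countermodel: at the initial state cnt = 2, k = 2, y = 4, the precondition holds but the weakest precondition fails.
Answer: invalid


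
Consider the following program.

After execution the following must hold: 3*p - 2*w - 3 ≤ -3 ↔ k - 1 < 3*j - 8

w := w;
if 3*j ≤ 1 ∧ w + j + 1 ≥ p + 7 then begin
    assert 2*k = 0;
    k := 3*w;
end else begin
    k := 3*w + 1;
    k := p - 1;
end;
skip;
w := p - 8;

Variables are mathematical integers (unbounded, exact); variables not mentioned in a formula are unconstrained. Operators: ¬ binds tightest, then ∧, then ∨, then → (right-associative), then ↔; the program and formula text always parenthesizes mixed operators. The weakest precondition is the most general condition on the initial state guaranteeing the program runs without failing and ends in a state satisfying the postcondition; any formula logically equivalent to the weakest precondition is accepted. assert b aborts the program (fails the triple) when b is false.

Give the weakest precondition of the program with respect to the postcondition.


Working backward. After the program, the postcondition 3*p - 2*w - 3 ≤ -3 ↔ k - 1 < 3*j - 8 must hold; in canonical form it is 3*p ≤ 2*w ↔ k < 3*j - 7.
Before w := p - 8: p ≤ -16 ↔ k < 3*j - 7
Before skip: p ≤ -16 ↔ k < 3*j - 7
Then branch requires 2*k = 0 ∧ (p ≤ -16 ↔ 3*w < 3*j - 7); else branch requires p ≤ -16 ↔ p < 3*j - 6.
Before the if: ((3*j ≤ 1 ∧ j + w ≥ p + 6) → (2*k = 0 ∧ (p ≤ -16 ↔ 3*w < 3*j - 7))) ∧ ((¬(3*j ≤ 1 ∧ j + w ≥ p + 6)) → (p ≤ -16 ↔ p < 3*j - 6))
Before w := w: ((3*j ≤ 1 ∧ j + w ≥ p + 6) → (2*k = 0 ∧ (p ≤ -16 ↔ 3*w < 3*j - 7))) ∧ ((¬(3*j ≤ 1 ∧ j + w ≥ p + 6)) → (p ≤ -16 ↔ p < 3*j - 6))
Answer: WP = ((3*j ≤ 1 ∧ j + w ≥ p + 6) → (2*k = 0 ∧ (p ≤ -16 ↔ 3*w < 3*j - 7))) ∧ ((¬(3*j ≤ 1 ∧ j + w ≥ p + 6)) → (p ≤ -16 ↔ p < 3*j - 6))


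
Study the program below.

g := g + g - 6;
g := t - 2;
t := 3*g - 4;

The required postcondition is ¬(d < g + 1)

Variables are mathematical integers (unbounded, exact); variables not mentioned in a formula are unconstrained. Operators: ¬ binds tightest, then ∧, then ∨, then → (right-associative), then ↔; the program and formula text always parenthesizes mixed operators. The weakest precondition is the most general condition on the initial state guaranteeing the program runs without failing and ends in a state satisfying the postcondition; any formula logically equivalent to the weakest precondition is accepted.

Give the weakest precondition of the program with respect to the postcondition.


Working backward. After the program, ¬(d < g + 1) must hold.
Before t := 3*g - 4: ¬(d < g + 1)
Before g := t - 2: ¬(d < t - 1)
Before g := g + g - 6: ¬(d < t - 1)
Answer: WP = ¬(d < t - 1)


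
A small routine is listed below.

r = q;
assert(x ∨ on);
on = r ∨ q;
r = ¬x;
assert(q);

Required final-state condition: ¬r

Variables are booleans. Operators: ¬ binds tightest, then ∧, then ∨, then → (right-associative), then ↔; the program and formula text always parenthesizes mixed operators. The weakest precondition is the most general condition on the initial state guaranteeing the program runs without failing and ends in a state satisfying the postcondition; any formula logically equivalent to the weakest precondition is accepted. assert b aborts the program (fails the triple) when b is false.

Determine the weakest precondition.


Working backward. After the program, ¬r must hold.
Before assert q: q ∧ (¬r)
Before r := ¬x: q ∧ x
Before on := r ∨ q: q ∧ x
Before assert x ∨ on: (x ∨ on) ∧ q ∧ x
Before r := q: (x ∨ on) ∧ q ∧ x
Answer: WP = (x ∨ on) ∧ q ∧ x


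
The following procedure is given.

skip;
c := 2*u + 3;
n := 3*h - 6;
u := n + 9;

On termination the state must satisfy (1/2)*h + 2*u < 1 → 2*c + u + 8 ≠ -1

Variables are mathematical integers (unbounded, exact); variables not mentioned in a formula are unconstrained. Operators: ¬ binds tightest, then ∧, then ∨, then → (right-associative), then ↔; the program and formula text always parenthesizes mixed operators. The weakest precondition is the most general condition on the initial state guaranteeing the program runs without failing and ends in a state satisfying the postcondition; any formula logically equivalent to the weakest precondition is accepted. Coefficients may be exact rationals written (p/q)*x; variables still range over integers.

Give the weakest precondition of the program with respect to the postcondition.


Working backward. After the program, the postcondition (1/2)*h + 2*u < 1 → 2*c + u + 8 ≠ -1 must hold; in canonical form it is (1/2)*h + 2*u < 1 → 2*c + u ≠ -9.
Before u := n + 9: (1/2)*h + 2*n < -17 → 2*c + n ≠ -18
Before n := 3*h - 6: (13/2)*h < -5 → 2*c + 3*h ≠ -12
Before c := 2*u + 3: (13/2)*h < -5 → 3*h + 4*u ≠ -18
Before skip: (13/2)*h < -5 → 3*h + 4*u ≠ -18
Answer: WP = (13/2)*h < -5 → 3*h + 4*u ≠ -18


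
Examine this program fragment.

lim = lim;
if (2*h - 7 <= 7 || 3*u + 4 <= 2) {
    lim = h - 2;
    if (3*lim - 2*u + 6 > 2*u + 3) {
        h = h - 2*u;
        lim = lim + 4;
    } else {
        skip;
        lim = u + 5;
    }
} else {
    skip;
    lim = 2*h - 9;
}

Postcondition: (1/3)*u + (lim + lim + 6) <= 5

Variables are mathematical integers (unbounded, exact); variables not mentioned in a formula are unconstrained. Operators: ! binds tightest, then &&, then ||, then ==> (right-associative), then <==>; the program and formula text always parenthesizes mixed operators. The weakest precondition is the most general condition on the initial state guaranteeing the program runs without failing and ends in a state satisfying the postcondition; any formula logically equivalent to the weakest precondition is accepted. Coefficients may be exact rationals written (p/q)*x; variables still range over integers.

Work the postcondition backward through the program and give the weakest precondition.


Working backward. After the program, the postcondition (1/3)*u + (lim + lim + 6) <= 5 must hold; in canonical form it is 2*lim + (1/3)*u <= -1.
Then branch requires (3*h > 4*u + 3 ==> 2*h + (1/3)*u <= -5) && ((!(3*h > 4*u + 3)) ==> (7/3)*u <= -11); else branch requires 4*h + (1/3)*u <= 17.
Before the if: ((2*h <= 14 || 3*u <= -2) ==> ((3*h > 4*u + 3 ==> 2*h + (1/3)*u <= -5) && ((!(3*h > 4*u + 3)) ==> (7/3)*u <= -11))) && ((!(2*h <= 14 || 3*u <= -2)) ==> 4*h + (1/3)*u <= 17)
Before lim := lim: ((2*h <= 14 || 3*u <= -2) ==> ((3*h > 4*u + 3 ==> 2*h + (1/3)*u <= -5) && ((!(3*h > 4*u + 3)) ==> (7/3)*u <= -11))) && ((!(2*h <= 14 || 3*u <= -2)) ==> 4*h + (1/3)*u <= 17)
Answer: WP = ((2*h <= 14 || 3*u <= -2) ==> ((3*h > 4*u + 3 ==> 2*h + (1/3)*u <= -5) && ((!(3*h > 4*u + 3)) ==> (7/3)*u <= -11))) && ((!(2*h <= 14 || 3*u <= -2)) ==> 4*h + (1/3)*u <= 17)


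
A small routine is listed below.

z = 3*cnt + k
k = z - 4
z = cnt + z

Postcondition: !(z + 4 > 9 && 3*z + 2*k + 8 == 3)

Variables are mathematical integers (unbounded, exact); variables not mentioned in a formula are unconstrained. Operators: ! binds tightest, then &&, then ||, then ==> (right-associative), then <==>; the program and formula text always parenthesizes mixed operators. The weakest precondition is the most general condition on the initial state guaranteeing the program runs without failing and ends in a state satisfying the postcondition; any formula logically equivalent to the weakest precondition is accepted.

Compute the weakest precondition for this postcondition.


Working backward. After the program, the postcondition !(z + 4 > 9 && 3*z + 2*k + 8 == 3) must hold; in canonical form it is !(z > 5 && 2*k + 3*z == -5).
Before z := cnt + z: !(cnt + z > 5 && 3*cnt + 2*k + 3*z == -5)
Before k := z - 4: !(cnt + z > 5 && 3*cnt + 5*z == 3)
Before z := 3*cnt + k: !(4*cnt + k > 5 && 18*cnt + 5*k == 3)
Answer: WP = !(4*cnt + k > 5 && 18*cnt + 5*k == 3)


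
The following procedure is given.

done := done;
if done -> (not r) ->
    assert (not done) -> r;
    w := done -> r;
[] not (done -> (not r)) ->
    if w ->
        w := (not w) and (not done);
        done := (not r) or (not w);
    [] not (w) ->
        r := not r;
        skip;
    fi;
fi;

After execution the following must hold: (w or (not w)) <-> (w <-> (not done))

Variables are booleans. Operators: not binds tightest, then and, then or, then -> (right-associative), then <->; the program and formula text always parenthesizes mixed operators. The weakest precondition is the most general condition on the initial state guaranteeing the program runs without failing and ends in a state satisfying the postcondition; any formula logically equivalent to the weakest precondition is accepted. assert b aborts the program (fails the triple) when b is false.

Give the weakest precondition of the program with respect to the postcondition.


Working backward. After the program, the postcondition (w or (not w)) <-> (w <-> (not done)) must hold; in canonical form it is w <-> (not done).
Then branch requires ((not done) -> r) and ((done -> r) <-> (not done)); else branch requires (w -> (((not w) and (not done)) <-> (not ((not r) or (not ((not w) and (not done))))))) and ((not w) -> (w <-> (not done))).
Before the if: ((done -> (not r)) -> (((not done) -> r) and ((done -> r) <-> (not done)))) and ((not (done -> (not r))) -> ((w -> (((not w) and (not done)) <-> (not ((not r) or (not ((not w) and (not done))))))) and ((not w) -> (w <-> (not done)))))
Before done := done: ((done -> (not r)) -> (((not done) -> r) and ((done -> r) <-> (not done)))) and ((not (done -> (not r))) -> ((w -> (((not w) and (not done)) <-> (not ((not r) or (not ((not w) and (not done))))))) and ((not w) -> (w <-> (not done)))))
Answer: WP = ((done -> (not r)) -> (((not done) -> r) and ((done -> r) <-> (not done)))) and ((not (done -> (not r))) -> ((w -> (((not w) and (not done)) <-> (not ((not r) or (not ((not w) and (not done))))))) and ((not w) -> (w <-> (not done)))))


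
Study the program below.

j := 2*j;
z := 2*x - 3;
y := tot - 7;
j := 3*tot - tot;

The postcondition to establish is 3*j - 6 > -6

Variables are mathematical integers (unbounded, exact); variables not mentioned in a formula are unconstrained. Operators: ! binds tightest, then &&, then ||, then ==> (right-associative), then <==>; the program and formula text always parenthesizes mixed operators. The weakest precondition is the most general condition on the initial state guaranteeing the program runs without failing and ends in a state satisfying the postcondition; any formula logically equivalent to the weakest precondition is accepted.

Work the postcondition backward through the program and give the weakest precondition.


Working backward. After the program, the postcondition 3*j - 6 > -6 must hold; in canonical form it is 3*j > 0.
Before j := 3*tot - tot: 6*tot > 0
Before y := tot - 7: 6*tot > 0
Before z := 2*x - 3: 6*tot > 0
Before j := 2*j: 6*tot > 0
Answer: WP = 6*tot > 0


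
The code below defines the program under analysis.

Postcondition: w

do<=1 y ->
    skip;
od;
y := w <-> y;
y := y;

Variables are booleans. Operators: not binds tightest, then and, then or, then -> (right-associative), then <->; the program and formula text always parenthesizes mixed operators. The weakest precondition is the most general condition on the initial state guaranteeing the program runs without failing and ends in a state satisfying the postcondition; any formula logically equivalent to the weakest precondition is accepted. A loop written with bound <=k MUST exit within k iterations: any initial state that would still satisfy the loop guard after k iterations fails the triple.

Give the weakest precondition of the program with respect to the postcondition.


Working backward. After the program, w must hold.
Before y := y: w
Before y := w <-> y: w
Before the loop (bound <=1), unroll the exhaustion recursion (WP_0 = exit-now case; WP_j = one more guarded iteration, up to j = 1):
  WP_0: (not y) and w
  WP_1: (y -> ((not y) and w)) and ((not y) -> w)
So before the loop: (y -> ((not y) and w)) and ((not y) -> w)
Answer: WP = (y -> ((not y) and w)) and ((not y) -> w)


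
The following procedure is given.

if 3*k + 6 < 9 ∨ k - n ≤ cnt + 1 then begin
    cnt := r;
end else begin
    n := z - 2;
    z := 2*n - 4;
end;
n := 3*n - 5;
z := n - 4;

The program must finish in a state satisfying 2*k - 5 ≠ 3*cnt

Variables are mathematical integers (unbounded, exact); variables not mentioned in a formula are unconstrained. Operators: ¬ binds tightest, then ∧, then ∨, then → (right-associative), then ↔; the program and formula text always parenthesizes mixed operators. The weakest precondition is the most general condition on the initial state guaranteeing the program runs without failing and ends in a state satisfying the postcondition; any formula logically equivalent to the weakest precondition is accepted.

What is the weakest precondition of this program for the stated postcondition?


Working backward. After the program, the postcondition 2*k - 5 ≠ 3*cnt must hold; in canonical form it is 2*k ≠ 3*cnt + 5.
Before z := n - 4: 2*k ≠ 3*cnt + 5
Before n := 3*n - 5: 2*k ≠ 3*cnt + 5
Then branch requires 2*k ≠ 3*r + 5; else branch requires 2*k ≠ 3*cnt + 5.
Before the if: ((3*k < 3 ∨ k ≤ cnt + n + 1) → 2*k ≠ 3*r + 5) ∧ ((¬(3*k < 3 ∨ k ≤ cnt + n + 1)) → 2*k ≠ 3*cnt + 5)
Answer: WP = ((3*k < 3 ∨ k ≤ cnt + n + 1) → 2*k ≠ 3*r + 5) ∧ ((¬(3*k < 3 ∨ k ≤ cnt + n + 1)) → 2*k ≠ 3*cnt + 5)


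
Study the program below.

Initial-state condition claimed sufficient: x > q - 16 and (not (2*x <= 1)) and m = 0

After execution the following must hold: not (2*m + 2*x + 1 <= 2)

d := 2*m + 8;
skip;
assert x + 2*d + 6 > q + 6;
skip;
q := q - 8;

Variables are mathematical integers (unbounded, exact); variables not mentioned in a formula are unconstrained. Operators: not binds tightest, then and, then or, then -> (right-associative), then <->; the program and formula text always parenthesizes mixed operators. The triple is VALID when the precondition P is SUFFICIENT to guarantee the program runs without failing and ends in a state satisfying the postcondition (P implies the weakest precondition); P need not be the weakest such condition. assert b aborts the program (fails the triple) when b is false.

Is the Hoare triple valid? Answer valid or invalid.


Working backward. After the program, the postcondition not (2*m + 2*x + 1 <= 2) must hold; in canonical form it is not (2*m + 2*x <= 1).
Before q := q - 8: not (2*m + 2*x <= 1)
Before skip: not (2*m + 2*x <= 1)
Before assert x + 2*d + 6 > q + 6: 2*d + x > q and (not (2*m + 2*x <= 1))
Before skip: 2*d + x > q and (not (2*m + 2*x <= 1))
Before d := 2*m + 8: 4*m + x > q - 16 and (not (2*m + 2*x <= 1))
The weakest precondition is 4*m + x > q - 16 and (not (2*m + 2*x <= 1)).
Check whether x > q - 16 and (not (2*x <= 1)) and m = 0 implies it.
Every state satisfying the precondition satisfies the weakest precondition: the implication holds.
Answer: valid


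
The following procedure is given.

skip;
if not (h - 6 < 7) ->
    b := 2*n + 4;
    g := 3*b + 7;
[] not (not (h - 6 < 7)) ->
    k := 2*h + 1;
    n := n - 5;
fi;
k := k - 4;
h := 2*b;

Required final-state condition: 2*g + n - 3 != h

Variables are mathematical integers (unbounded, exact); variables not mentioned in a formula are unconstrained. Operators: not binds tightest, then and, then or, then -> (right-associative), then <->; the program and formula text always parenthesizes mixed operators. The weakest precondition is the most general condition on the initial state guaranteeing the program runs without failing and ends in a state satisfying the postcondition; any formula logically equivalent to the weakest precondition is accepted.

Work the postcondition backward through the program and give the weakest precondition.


Working backward. After the program, the postcondition 2*g + n - 3 != h must hold; in canonical form it is 2*g + n != h + 3.
Before h := 2*b: 2*g + n != 2*b + 3
Before k := k - 4: 2*g + n != 2*b + 3
Then branch requires 9*n != -27; else branch requires 2*g + n != 2*b + 8.
Before the if: ((not (h < 13)) -> 9*n != -27) and (h < 13 -> 2*g + n != 2*b + 8)
Before skip: ((not (h < 13)) -> 9*n != -27) and (h < 13 -> 2*g + n != 2*b + 8)
Answer: WP = ((not (h < 13)) -> 9*n != -27) and (h < 13 -> 2*g + n != 2*b + 8)


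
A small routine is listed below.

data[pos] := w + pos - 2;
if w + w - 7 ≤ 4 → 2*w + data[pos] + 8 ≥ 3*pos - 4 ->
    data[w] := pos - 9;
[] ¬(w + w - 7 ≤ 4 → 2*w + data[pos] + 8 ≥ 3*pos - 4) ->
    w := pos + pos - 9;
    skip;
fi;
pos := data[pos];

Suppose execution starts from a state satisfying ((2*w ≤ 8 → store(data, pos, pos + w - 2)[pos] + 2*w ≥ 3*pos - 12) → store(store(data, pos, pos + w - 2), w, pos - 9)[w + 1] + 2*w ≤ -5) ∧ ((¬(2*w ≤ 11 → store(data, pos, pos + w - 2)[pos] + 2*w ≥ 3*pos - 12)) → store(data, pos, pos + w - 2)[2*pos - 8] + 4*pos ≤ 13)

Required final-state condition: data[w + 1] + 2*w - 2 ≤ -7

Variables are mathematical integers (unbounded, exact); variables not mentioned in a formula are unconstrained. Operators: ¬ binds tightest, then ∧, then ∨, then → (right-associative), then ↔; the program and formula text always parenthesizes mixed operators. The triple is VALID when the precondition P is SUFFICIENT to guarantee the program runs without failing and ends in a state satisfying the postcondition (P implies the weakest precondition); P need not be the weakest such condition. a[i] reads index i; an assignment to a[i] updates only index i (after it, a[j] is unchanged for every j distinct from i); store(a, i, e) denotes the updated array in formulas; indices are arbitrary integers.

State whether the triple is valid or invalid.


Working backward. After the program, the postcondition data[w + 1] + 2*w - 2 ≤ -7 must hold; in canonical form it is data[w + 1] + 2*w ≤ -5.
Before pos := data[pos]: data[w + 1] + 2*w ≤ -5
Then branch requires store(data, w, pos - 9)[w + 1] + 2*w ≤ -5; else branch requires data[2*pos - 8] + 4*pos ≤ 13.
Before the if: ((2*w ≤ 11 → data[pos] + 2*w ≥ 3*pos - 12) → store(data, w, pos - 9)[w + 1] + 2*w ≤ -5) ∧ ((¬(2*w ≤ 11 → data[pos] + 2*w ≥ 3*pos - 12)) → data[2*pos - 8] + 4*pos ≤ 13)
Before data[pos] := w + pos - 2: ((2*w ≤ 11 → store(data, pos, pos + w - 2)[pos] + 2*w ≥ 3*pos - 12) → store(store(data, pos, pos + w - 2), w, pos - 9)[w + 1] + 2*w ≤ -5) ∧ ((¬(2*w ≤ 11 → store(data, pos, pos + w - 2)[pos] + 2*w ≥ 3*pos - 12)) → store(data, pos, pos + w - 2)[2*pos - 8] + 4*pos ≤ 13)
The weakest precondition is ((2*w ≤ 11 → store(data, pos, pos + w - 2)[pos] + 2*w ≥ 3*pos - 12) → store(store(data, pos, pos + w - 2), w, pos - 9)[w + 1] + 2*w ≤ -5) ∧ ((¬(2*w ≤ 11 → store(data, pos, pos + w - 2)[pos] + 2*w ≥ 3*pos - 12)) → store(data, pos, pos + w - 2)[2*pos - 8] + 4*pos ≤ 13).
Check whether ((2*w ≤ 8 → store(data, pos, pos + w - 2)[pos] + 2*w ≥ 3*pos - 12) → store(store(data, pos, pos + w - 2), w, pos - 9)[w + 1] + 2*w ≤ -5) ∧ ((¬(2*w ≤ 11 → store(data, pos, pos + w - 2)[pos] + 2*w ≥ 3*pos - 12)) → store(data, pos, pos + w - 2)[2*pos - 8] + 4*pos ≤ 13) implies it.
Every state satisfying the precondition satisfies the weakest precondition: the implication holds.
Answer: valid


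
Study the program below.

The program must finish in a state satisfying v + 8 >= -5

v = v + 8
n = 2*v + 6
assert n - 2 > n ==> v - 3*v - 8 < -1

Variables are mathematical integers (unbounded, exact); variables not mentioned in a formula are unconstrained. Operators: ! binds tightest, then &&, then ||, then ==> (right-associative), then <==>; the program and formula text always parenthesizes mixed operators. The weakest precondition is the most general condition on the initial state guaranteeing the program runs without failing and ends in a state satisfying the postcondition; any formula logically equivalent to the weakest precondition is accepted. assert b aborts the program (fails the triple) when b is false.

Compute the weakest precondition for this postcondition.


Working backward. After the program, the postcondition v + 8 >= -5 must hold; in canonical form it is v >= -13.
Before assert n - 2 > n ==> v - 3*v - 8 < -1: v >= -13
Before n := 2*v + 6: v >= -13
Before v := v + 8: v >= -21
Answer: WP = v >= -21


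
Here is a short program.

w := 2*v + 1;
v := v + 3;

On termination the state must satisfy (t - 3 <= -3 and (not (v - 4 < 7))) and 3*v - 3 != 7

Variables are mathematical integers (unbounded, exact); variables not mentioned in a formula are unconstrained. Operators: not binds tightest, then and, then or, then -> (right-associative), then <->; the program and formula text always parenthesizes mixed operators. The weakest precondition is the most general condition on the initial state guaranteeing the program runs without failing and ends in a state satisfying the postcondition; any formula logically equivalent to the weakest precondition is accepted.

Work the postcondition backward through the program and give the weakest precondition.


Working backward. After the program, the postcondition (t - 3 <= -3 and (not (v - 4 < 7))) and 3*v - 3 != 7 must hold; in canonical form it is t <= 0 and (not (v < 11)) and 3*v != 10.
Before v := v + 3: t <= 0 and (not (v < 8)) and 3*v != 1
Before w := 2*v + 1: t <= 0 and (not (v < 8)) and 3*v != 1
Answer: WP = t <= 0 and (not (v < 8)) and 3*v != 1


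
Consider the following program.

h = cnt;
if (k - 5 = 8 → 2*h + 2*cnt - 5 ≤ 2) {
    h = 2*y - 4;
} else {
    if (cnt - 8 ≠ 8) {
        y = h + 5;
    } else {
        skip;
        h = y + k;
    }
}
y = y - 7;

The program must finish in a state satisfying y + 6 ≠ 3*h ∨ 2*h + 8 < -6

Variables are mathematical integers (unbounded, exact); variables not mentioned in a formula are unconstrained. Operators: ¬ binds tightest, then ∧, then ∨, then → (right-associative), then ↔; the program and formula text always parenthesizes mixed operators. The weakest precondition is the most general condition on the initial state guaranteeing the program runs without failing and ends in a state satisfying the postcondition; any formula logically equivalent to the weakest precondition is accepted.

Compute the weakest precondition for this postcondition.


Working backward. After the program, the postcondition y + 6 ≠ 3*h ∨ 2*h + 8 < -6 must hold; in canonical form it is y ≠ 3*h - 6 ∨ 2*h < -14.
Before y := y - 7: y ≠ 3*h + 1 ∨ 2*h < -14
Then branch requires 5*y ≠ 11 ∨ 4*y < -6; else branch requires (cnt ≠ 16 → (2*h ≠ 4 ∨ 2*h < -14)) ∧ ((¬(cnt ≠ 16)) → (3*k + 2*y ≠ -1 ∨ 2*k + 2*y < -14)).
Before the if: ((k = 13 → 2*cnt + 2*h ≤ 7) → (5*y ≠ 11 ∨ 4*y < -6)) ∧ ((¬(k = 13 → 2*cnt + 2*h ≤ 7)) → ((cnt ≠ 16 → (2*h ≠ 4 ∨ 2*h < -14)) ∧ ((¬(cnt ≠ 16)) → (3*k + 2*y ≠ -1 ∨ 2*k + 2*y < -14))))
Before h := cnt: ((k = 13 → 4*cnt ≤ 7) → (5*y ≠ 11 ∨ 4*y < -6)) ∧ ((¬(k = 13 → 4*cnt ≤ 7)) → ((cnt ≠ 16 → (2*cnt ≠ 4 ∨ 2*cnt < -14)) ∧ ((¬(cnt ≠ 16)) → (3*k + 2*y ≠ -1 ∨ 2*k + 2*y < -14))))
Answer: WP = ((k = 13 → 4*cnt ≤ 7) → (5*y ≠ 11 ∨ 4*y < -6)) ∧ ((¬(k = 13 → 4*cnt ≤ 7)) → ((cnt ≠ 16 → (2*cnt ≠ 4 ∨ 2*cnt < -14)) ∧ ((¬(cnt ≠ 16)) → (3*k + 2*y ≠ -1 ∨ 2*k + 2*y < -14))))


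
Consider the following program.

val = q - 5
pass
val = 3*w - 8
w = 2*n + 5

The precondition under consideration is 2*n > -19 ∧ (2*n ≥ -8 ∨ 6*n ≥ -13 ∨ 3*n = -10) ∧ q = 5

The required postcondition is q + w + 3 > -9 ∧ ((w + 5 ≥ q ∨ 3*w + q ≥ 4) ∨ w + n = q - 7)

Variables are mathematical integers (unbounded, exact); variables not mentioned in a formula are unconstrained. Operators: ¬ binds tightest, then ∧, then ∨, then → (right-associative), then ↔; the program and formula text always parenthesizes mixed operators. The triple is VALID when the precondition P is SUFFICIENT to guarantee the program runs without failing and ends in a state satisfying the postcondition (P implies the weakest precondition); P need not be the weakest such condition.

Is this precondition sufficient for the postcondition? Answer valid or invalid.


Working backward. After the program, the postcondition q + w + 3 > -9 ∧ ((w + 5 ≥ q ∨ 3*w + q ≥ 4) ∨ w + n = q - 7) must hold; in canonical form it is q + w > -12 ∧ (w ≥ q - 5 ∨ q + 3*w ≥ 4 ∨ n + w = q - 7).
Before w := 2*n + 5: 2*n + q > -17 ∧ (2*n ≥ q - 10 ∨ 6*n + q ≥ -11 ∨ 3*n = q - 12)
Before val := 3*w - 8: 2*n + q > -17 ∧ (2*n ≥ q - 10 ∨ 6*n + q ≥ -11 ∨ 3*n = q - 12)
Before skip: 2*n + q > -17 ∧ (2*n ≥ q - 10 ∨ 6*n + q ≥ -11 ∨ 3*n = q - 12)
Before val := q - 5: 2*n + q > -17 ∧ (2*n ≥ q - 10 ∨ 6*n + q ≥ -11 ∨ 3*n = q - 12)
The weakest precondition is 2*n + q > -17 ∧ (2*n ≥ q - 10 ∨ 6*n + q ≥ -11 ∨ 3*n = q - 12).
Check whether 2*n > -19 ∧ (2*n ≥ -8 ∨ 6*n ≥ -13 ∨ 3*n = -10) ∧ q = 5 implies it.
Countermodel: at the initial state n = -3, q = 5, the precondition holds but the weakest precondition fails.
Answer: invalid


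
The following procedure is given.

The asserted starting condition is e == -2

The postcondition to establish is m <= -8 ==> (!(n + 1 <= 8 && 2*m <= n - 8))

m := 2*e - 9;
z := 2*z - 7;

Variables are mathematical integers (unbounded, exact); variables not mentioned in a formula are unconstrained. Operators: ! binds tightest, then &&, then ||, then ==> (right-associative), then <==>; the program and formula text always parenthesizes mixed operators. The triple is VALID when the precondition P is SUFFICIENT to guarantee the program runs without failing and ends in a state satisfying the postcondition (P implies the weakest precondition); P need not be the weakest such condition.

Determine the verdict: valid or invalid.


Working backward. After the program, the postcondition m <= -8 ==> (!(n + 1 <= 8 && 2*m <= n - 8)) must hold; in canonical form it is m <= -8 ==> (!(n <= 7 && 2*m <= n - 8)).
Before z := 2*z - 7: m <= -8 ==> (!(n <= 7 && 2*m <= n - 8))
Before m := 2*e - 9: 2*e <= 1 ==> (!(n <= 7 && 4*e <= n + 10))
The weakest precondition is 2*e <= 1 ==> (!(n <= 7 && 4*e <= n + 10)).
Check whether e == -2 implies it.
Countermodel: at the initial state e = -2, n = -18, the precondition holds but the weakest precondition fails.
Answer: invalid


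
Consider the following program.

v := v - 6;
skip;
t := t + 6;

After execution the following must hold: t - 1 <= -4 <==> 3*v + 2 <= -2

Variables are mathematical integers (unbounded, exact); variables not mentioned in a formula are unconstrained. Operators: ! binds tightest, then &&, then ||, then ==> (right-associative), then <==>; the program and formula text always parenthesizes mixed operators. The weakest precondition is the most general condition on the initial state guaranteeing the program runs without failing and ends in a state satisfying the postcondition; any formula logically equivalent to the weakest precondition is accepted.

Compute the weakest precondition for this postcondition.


Working backward. After the program, the postcondition t - 1 <= -4 <==> 3*v + 2 <= -2 must hold; in canonical form it is t <= -3 <==> 3*v <= -4.
Before t := t + 6: t <= -9 <==> 3*v <= -4
Before skip: t <= -9 <==> 3*v <= -4
Before v := v - 6: t <= -9 <==> 3*v <= 14
Answer: WP = t <= -9 <==> 3*v <= 14


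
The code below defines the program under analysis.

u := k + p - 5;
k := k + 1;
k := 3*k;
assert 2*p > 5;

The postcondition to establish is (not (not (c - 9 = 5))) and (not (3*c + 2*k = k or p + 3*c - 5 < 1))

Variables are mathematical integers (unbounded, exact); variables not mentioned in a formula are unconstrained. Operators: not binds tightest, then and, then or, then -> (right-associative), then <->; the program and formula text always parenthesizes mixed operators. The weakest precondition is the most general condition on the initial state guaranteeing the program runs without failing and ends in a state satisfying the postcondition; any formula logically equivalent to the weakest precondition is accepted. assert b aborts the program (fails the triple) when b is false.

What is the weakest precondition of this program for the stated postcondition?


Working backward. After the program, the postcondition (not (not (c - 9 = 5))) and (not (3*c + 2*k = k or p + 3*c - 5 < 1)) must hold; in canonical form it is c = 14 and (not (3*c + k = 0 or 3*c + p < 6)).
Before assert 2*p > 5: 2*p > 5 and c = 14 and (not (3*c + k = 0 or 3*c + p < 6))
Before k := 3*k: 2*p > 5 and c = 14 and (not (3*c + 3*k = 0 or 3*c + p < 6))
Before k := k + 1: 2*p > 5 and c = 14 and (not (3*c + 3*k = -3 or 3*c + p < 6))
Before u := k + p - 5: 2*p > 5 and c = 14 and (not (3*c + 3*k = -3 or 3*c + p < 6))
Answer: WP = 2*p > 5 and c = 14 and (not (3*c + 3*k = -3 or 3*c + p < 6))


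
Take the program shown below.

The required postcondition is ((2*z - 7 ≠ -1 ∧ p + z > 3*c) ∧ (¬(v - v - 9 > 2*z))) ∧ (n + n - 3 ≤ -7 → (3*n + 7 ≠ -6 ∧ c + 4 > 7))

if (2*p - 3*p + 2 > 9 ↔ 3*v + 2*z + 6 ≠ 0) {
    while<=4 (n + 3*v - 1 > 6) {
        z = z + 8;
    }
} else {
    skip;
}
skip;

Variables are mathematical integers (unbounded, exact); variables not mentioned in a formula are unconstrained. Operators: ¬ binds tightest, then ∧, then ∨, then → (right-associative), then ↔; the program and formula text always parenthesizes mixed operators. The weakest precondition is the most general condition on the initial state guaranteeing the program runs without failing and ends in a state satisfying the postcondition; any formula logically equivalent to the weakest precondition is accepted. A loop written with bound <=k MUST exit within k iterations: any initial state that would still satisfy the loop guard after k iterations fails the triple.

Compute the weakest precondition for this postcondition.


Working backward. After the program, the postcondition ((2*z - 7 ≠ -1 ∧ p + z > 3*c) ∧ (¬(v - v - 9 > 2*z))) ∧ (n + n - 3 ≤ -7 → (3*n + 7 ≠ -6 ∧ c + 4 > 7)) must hold; in canonical form it is 2*z ≠ 6 ∧ p + z > 3*c ∧ (¬(2*z < -9)) ∧ (2*n ≤ -4 → (3*n ≠ -13 ∧ c > 3)).
Before skip: 2*z ≠ 6 ∧ p + z > 3*c ∧ (¬(2*z < -9)) ∧ (2*n ≤ -4 → (3*n ≠ -13 ∧ c > 3))
Then branch requires (n + 3*v > 7 → ((n + 3*v > 7 → ((n + 3*v > 7 → ((n + 3*v > 7 → ((¬(n + 3*v > 7)) ∧ 2*z ≠ -58 ∧ p + z > 3*c - 32 ∧ (¬(2*z < -73)) ∧ (2*n ≤ -4 → (3*n ≠ -13 ∧ c > 3)))) ∧ ((¬(n + 3*v > 7)) → (2*z ≠ -42 ∧ p + z > 3*c - 24 ∧ (¬(2*z < -57)) ∧ (2*n ≤ -4 → (3*n ≠ -13 ∧ c > 3)))))) ∧ ((¬(n + 3*v > 7)) → (2*z ≠ -26 ∧ p + z > 3*c - 16 ∧ (¬(2*z < -41)) ∧ (2*n ≤ -4 → (3*n ≠ -13 ∧ c > 3)))))) ∧ ((¬(n + 3*v > 7)) → (2*z ≠ -10 ∧ p + z > 3*c - 8 ∧ (¬(2*z < -25)) ∧ (2*n ≤ -4 → (3*n ≠ -13 ∧ c > 3)))))) ∧ ((¬(n + 3*v > 7)) → (2*z ≠ 6 ∧ p + z > 3*c ∧ (¬(2*z < -9)) ∧ (2*n ≤ -4 → (3*n ≠ -13 ∧ c > 3)))); else branch requires 2*z ≠ 6 ∧ p + z > 3*c ∧ (¬(2*z < -9)) ∧ (2*n ≤ -4 → (3*n ≠ -13 ∧ c > 3)).
Before the if: ((p < -7 ↔ 3*v + 2*z ≠ -6) → ((n + 3*v > 7 → ((n + 3*v > 7 → ((n + 3*v > 7 → ((n + 3*v > 7 → ((¬(n + 3*v > 7)) ∧ 2*z ≠ -58 ∧ p + z > 3*c - 32 ∧ (¬(2*z < -73)) ∧ (2*n ≤ -4 → (3*n ≠ -13 ∧ c > 3)))) ∧ ((¬(n + 3*v > 7)) → (2*z ≠ -42 ∧ p + z > 3*c - 24 ∧ (¬(2*z < -57)) ∧ (2*n ≤ -4 → (3*n ≠ -13 ∧ c > 3)))))) ∧ ((¬(n + 3*v > 7)) → (2*z ≠ -26 ∧ p + z > 3*c - 16 ∧ (¬(2*z < -41)) ∧ (2*n ≤ -4 → (3*n ≠ -13 ∧ c > 3)))))) ∧ ((¬(n + 3*v > 7)) → (2*z ≠ -10 ∧ p + z > 3*c - 8 ∧ (¬(2*z < -25)) ∧ (2*n ≤ -4 → (3*n ≠ -13 ∧ c > 3)))))) ∧ ((¬(n + 3*v > 7)) → (2*z ≠ 6 ∧ p + z > 3*c ∧ (¬(2*z < -9)) ∧ (2*n ≤ -4 → (3*n ≠ -13 ∧ c > 3)))))) ∧ ((¬(p < -7 ↔ 3*v + 2*z ≠ -6)) → (2*z ≠ 6 ∧ p + z > 3*c ∧ (¬(2*z < -9)) ∧ (2*n ≤ -4 → (3*n ≠ -13 ∧ c > 3))))
Answer: WP = ((p < -7 ↔ 3*v + 2*z ≠ -6) → ((n + 3*v > 7 → ((n + 3*v > 7 → ((n + 3*v > 7 → ((n + 3*v > 7 → ((¬(n + 3*v > 7)) ∧ 2*z ≠ -58 ∧ p + z > 3*c - 32 ∧ (¬(2*z < -73)) ∧ (2*n ≤ -4 → (3*n ≠ -13 ∧ c > 3)))) ∧ ((¬(n + 3*v > 7)) → (2*z ≠ -42 ∧ p + z > 3*c - 24 ∧ (¬(2*z < -57)) ∧ (2*n ≤ -4 → (3*n ≠ -13 ∧ c > 3)))))) ∧ ((¬(n + 3*v > 7)) → (2*z ≠ -26 ∧ p + z > 3*c - 16 ∧ (¬(2*z < -41)) ∧ (2*n ≤ -4 → (3*n ≠ -13 ∧ c > 3)))))) ∧ ((¬(n + 3*v > 7)) → (2*z ≠ -10 ∧ p + z > 3*c - 8 ∧ (¬(2*z < -25)) ∧ (2*n ≤ -4 → (3*n ≠ -13 ∧ c > 3)))))) ∧ ((¬(n + 3*v > 7)) → (2*z ≠ 6 ∧ p + z > 3*c ∧ (¬(2*z < -9)) ∧ (2*n ≤ -4 → (3*n ≠ -13 ∧ c > 3)))))) ∧ ((¬(p < -7 ↔ 3*v + 2*z ≠ -6)) → (2*z ≠ 6 ∧ p + z > 3*c ∧ (¬(2*z < -9)) ∧ (2*n ≤ -4 → (3*n ≠ -13 ∧ c > 3))))


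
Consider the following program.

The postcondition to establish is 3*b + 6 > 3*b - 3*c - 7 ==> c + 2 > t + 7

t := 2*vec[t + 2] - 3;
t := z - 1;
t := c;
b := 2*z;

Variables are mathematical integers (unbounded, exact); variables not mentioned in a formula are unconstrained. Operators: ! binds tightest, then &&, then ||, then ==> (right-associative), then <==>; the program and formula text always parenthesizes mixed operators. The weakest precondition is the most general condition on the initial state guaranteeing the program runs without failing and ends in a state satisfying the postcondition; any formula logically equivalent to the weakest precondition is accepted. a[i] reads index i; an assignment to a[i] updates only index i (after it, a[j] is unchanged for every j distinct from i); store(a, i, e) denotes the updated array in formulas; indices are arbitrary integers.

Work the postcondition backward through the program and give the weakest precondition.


Working backward. After the program, the postcondition 3*b + 6 > 3*b - 3*c - 7 ==> c + 2 > t + 7 must hold; in canonical form it is 3*c > -13 ==> c > t + 5.
Before b := 2*z: 3*c > -13 ==> c > t + 5
Before t := c: !(3*c > -13)
Before t := z - 1: !(3*c > -13)
Before t := 2*vec[t + 2] - 3: !(3*c > -13)
Answer: WP = !(3*c > -13)
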